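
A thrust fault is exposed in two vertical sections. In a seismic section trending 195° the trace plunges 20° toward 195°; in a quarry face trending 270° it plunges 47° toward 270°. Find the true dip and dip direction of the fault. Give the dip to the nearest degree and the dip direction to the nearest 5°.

Each apparent-dip line lies in the plane. As unit vectors (x east, y north, z up), v₁ plunges 20°→195° and v₂ plunges 47°→270°.
n = v₁ × v₂ = (-0.664, -0.055, 0.619) (taken with n_z > 0).
tan δ = √(n_x²+n_y²)/n_z = 0.666/0.619, so δ = 47.1°.
The horizontal component of n points toward azimuth atan2(n_x, n_y) = 265°, the dip direction.

true dip 47°, dip direction 265°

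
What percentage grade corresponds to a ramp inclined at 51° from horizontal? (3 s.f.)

123%

grade % = 100 × tan 51° = 100 × 1.2349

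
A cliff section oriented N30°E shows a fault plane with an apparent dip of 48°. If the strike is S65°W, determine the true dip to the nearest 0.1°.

62.7°

β = acute angle between strike S65°W and section N30°E = 35°.
tan(true dip) = tan 48° / sin 35° = 1.9363
δ = arctan(1.9363) = 62.69°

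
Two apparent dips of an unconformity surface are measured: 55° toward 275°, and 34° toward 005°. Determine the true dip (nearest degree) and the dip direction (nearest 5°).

Represent each trace as a vector plunging at its apparent dip toward its trend (east-north-up frame): v₁ = (-0.571, 0.050, -0.819), v₂ = (0.072, 0.826, -0.559).
n = v₁ × v₂ = (-0.649, 0.379, 0.476) (taken with n_z > 0).
True dip = arccos(n_z / |n|) = arccos(0.5349) = 57.7°.
Dip direction = azimuth of (n_x, n_y) = atan2(-0.649, 0.379) = 300°.

true dip 58°, dip direction 300°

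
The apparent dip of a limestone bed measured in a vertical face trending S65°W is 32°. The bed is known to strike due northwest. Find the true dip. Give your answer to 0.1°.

The section is 70° from the strike.
tan(true dip) = tan 32° / sin 70° = 0.6650
true dip = arctan 0.6650 = 33.62°

33.6°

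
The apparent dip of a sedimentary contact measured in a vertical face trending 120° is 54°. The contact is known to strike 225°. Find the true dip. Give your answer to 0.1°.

β = acute angle between strike 225° and section 120° = 75°.
tan δ = tan α / sin β = tan 54° / sin 75° = 1.3764 / 0.9659 = 1.4249
true dip = arctan 1.4249 = 54.94°

54.9°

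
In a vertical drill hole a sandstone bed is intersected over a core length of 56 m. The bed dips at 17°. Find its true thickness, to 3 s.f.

53.6 m

True thickness t = h · cos(dip) = 56 × cos 17°
t = 56 × 0.9563 = 53.553 m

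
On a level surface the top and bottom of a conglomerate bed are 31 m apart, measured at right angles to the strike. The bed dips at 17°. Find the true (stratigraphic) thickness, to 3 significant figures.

True thickness t = w · sin(dip) = 31 × sin 17°
t = 31 × 0.2924 = 9.064 m

9.06 m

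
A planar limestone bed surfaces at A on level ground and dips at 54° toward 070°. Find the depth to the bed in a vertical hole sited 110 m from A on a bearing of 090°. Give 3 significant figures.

142 m

The hole lies 20° from the dip direction, so the down-dip offset is 110 × cos 20° = 103.37 m.
Depth = down-dip offset × tan(dip) = 103.37 × tan 54° = 103.37 × 1.3764
Depth = 142.27 m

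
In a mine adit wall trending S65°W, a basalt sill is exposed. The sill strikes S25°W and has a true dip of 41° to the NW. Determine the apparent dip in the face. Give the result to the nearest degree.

29°

Angle between strike (S25°W) and section (S65°W): β = 40°.
tan α = tan 41° × sin 40° = 0.8693 × 0.6428 = 0.5588
α = arctan(0.5588) = 29.20°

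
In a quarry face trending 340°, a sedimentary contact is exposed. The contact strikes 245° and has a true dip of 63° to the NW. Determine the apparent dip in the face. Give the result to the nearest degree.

The strike is 245° and the section trends 340°; the acute angle between them is β = 85°.
tan α = tan 63° × sin 85° = 1.9626 × 0.9962 = 1.9551
apparent dip = arctan 1.9551 = 62.91°

63°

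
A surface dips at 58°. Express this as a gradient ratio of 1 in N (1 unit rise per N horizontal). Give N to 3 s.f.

1 : N means tan θ = 1/N, so N = 1/tan 58° = 1/1.6003

1 in 0.625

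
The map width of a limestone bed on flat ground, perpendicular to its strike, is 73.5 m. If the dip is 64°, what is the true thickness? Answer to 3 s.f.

True thickness t = w · sin(dip) = 73.5 × sin 64°
t = 73.5 × 0.8988 = 66.061 m

66.1 m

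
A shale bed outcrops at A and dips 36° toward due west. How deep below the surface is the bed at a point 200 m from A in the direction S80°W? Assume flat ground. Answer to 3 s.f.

143 m

The hole lies 10° from the dip direction, so the down-dip offset is 200 × cos 10° = 196.96 m.
Depth = down-dip offset × tan(dip) = 196.96 × tan 36° = 196.96 × 0.7265
Depth = 143.10 m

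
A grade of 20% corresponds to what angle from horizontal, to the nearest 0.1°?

tan θ = 20/100 = 0.2000
θ = arctan(0.2000) = 11.31°

11.3°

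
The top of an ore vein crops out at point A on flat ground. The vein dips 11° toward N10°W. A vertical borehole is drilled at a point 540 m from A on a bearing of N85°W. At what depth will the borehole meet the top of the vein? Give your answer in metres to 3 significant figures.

The hole lies 75° from the dip direction, so the down-dip offset is 540 × cos 75° = 139.76 m.
Depth = down-dip offset × tan(dip) = 139.76 × tan 11° = 139.76 × 0.1944
Depth = 27.17 m

27.2 m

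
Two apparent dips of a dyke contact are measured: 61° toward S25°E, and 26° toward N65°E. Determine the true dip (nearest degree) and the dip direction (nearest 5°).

Each apparent-dip line lies in the plane. As unit vectors (x east, y north, z up), v₁ plunges 61°→S25°E and v₂ plunges 26°→N65°E.
Cross product v₁ × v₂ gives the pole to the plane: n ∝ (0.525, -0.623, 0.436).
True dip = arccos(n_z / |n|) = arccos(0.4718) = 61.8°.
Dip direction = atan2(0.525, -0.623) = 140° (azimuth of n's horizontal projection).

true dip 62°, dip direction 140°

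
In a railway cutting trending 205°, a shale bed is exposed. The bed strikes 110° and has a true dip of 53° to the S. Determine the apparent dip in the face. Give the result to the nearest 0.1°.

The section lies 85° from the strike.
tan(apparent dip) = tan 53° · sin 85° = 1.3220
α = arctan(1.3220) = 52.89°

52.9°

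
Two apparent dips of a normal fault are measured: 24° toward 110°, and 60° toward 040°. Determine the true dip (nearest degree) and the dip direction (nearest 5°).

Represent each trace as a vector plunging at its apparent dip toward its trend (east-north-up frame): v₁ = (0.858, -0.312, -0.407), v₂ = (0.321, 0.383, -0.866).
Cross product v₁ × v₂ gives the pole to the plane: n ∝ (0.426, 0.613, 0.429).
Dip δ = arctan(|n_h|/n_z) = arctan(0.746/0.429) = 60.1°.
Dip direction = azimuth of (n_x, n_y) = atan2(0.426, 0.613) = 35°.

true dip 60°, dip direction 035°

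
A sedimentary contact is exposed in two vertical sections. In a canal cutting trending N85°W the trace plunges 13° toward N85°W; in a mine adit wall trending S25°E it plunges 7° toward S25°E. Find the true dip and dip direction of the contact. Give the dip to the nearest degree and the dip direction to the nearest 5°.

Represent each trace as a vector plunging at its apparent dip toward its trend (east-north-up frame): v₁ = (-0.971, 0.085, -0.225), v₂ = (0.419, -0.900, -0.122).
n = v₁ × v₂ = (-0.213, -0.213, 0.838) (taken with n_z > 0).
tan δ = √(n_x²+n_y²)/n_z = 0.301/0.838, so δ = 19.8°.
Dip direction = azimuth of (n_x, n_y) = atan2(-0.213, -0.213) = 225°.

true dip 20°, dip direction 225°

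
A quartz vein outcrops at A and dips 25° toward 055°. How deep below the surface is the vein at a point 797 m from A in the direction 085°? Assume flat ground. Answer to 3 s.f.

The hole lies 30° from the dip direction, so the down-dip offset is 797 × cos 30° = 690.22 m.
Depth = down-dip offset × tan(dip) = 690.22 × tan 25° = 690.22 × 0.4663
Depth = 321.86 m

322 m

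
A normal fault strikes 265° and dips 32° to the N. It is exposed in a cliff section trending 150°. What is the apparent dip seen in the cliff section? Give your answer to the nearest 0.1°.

29.5°

The section lies 65° from the strike.
tan α = tan 32° × sin 65° = 0.6249 × 0.9063 = 0.5663
α = arctan(0.5663) = 29.52°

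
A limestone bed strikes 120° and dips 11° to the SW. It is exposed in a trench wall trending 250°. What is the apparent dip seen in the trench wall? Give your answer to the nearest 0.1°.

8.5°

The section lies 50° from the strike.
tan α = tan 11° × sin 50° = 0.1944 × 0.7660 = 0.1489
α = arctan(0.1489) = 8.47°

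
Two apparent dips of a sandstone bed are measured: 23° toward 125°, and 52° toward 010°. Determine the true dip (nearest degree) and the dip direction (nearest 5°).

true dip 59°, dip direction 050°

Each apparent-dip line lies in the plane. As unit vectors (x east, y north, z up), v₁ plunges 23°→125° and v₂ plunges 52°→010°.
The plane normal is n = v₁ × v₂ ∝ (0.653, 0.552, 0.514).
Dip δ = arctan(|n_h|/n_z) = arctan(0.855/0.514) = 59.0°.
The horizontal component of n points toward azimuth atan2(n_x, n_y) = 50°, the dip direction.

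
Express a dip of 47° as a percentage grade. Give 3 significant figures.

grade % = 100 × tan 47° = 100 × 1.0724

107%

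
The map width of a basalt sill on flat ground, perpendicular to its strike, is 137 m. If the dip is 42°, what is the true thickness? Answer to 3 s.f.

91.7 m

True thickness t = w · sin(dip) = 137 × sin 42°
t = 137 × 0.6691 = 91.671 m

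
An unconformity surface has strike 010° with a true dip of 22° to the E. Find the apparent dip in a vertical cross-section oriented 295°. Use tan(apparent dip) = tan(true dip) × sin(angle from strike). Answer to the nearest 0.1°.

21.3°

The section lies 75° from the strike.
tan α = tan 22° × sin 75° = 0.4040 × 0.9659 = 0.3903
α = arctan(0.3903) = 21.32°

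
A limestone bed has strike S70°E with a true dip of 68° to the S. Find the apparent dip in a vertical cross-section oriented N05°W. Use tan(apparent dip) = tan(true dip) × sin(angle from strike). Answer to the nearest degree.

66°

Angle between strike (S70°E) and section (N05°W): β = 65°.
tan(apparent dip) = tan 68° · sin 65° = 2.2432
apparent dip = arctan 2.2432 = 65.97°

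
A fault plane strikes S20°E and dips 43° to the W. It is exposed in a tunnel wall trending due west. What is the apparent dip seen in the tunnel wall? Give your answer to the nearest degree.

Angle between strike (S20°E) and section (due west): β = 70°.
tan α = tan 43° × sin 70° = 0.9325 × 0.9397 = 0.8763
apparent dip = arctan 0.8763 = 41.23°

41°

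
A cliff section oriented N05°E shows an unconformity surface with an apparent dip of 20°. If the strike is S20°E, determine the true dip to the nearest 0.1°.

The section is 25° from the strike.
tan(true dip) = tan 20° / sin 25° = 0.8612
true dip = arctan 0.8612 = 40.74°

40.7°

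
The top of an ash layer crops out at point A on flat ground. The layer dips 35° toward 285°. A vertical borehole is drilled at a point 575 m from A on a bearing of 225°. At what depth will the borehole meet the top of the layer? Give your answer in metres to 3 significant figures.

The hole lies 60° from the dip direction, so the down-dip offset is 575 × cos 60° = 287.50 m.
Depth = down-dip offset × tan(dip) = 287.50 × tan 35° = 287.50 × 0.7002
Depth = 201.31 m

201 m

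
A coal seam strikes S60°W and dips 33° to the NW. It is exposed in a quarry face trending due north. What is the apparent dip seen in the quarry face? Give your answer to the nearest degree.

Angle between strike (S60°W) and section (due north): β = 60°.
tan α = tan 33° × sin 60° = 0.6494 × 0.8660 = 0.5624
α = arctan(0.5624) = 29.35°

29°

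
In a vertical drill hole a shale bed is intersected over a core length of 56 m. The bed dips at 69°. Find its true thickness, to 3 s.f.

20.1 m

True thickness t = h · cos(dip) = 56 × cos 69°
t = 56 × 0.3584 = 20.069 m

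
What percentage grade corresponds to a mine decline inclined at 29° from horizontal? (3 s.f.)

grade % = 100 × tan 29° = 100 × 0.5543

55.4%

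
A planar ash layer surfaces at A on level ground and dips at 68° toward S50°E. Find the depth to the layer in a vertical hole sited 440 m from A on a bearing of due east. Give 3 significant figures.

834 m

The hole lies 40° from the dip direction, so the down-dip offset is 440 × cos 40° = 337.06 m.
Depth = down-dip offset × tan(dip) = 337.06 × tan 68° = 337.06 × 2.4751
Depth = 834.25 m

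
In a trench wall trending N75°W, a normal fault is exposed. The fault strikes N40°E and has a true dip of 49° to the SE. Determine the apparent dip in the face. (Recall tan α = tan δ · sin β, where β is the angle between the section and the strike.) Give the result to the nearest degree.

46°

The section lies 65° from the strike.
tan α = tan 49° × sin 65° = 1.1504 × 0.9063 = 1.0426
α = arctan(1.0426) = 46.19°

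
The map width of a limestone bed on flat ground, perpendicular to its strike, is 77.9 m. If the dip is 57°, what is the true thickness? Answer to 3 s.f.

65.3 m

True thickness t = w · sin(dip) = 77.9 × sin 57°
t = 77.9 × 0.8387 = 65.332 m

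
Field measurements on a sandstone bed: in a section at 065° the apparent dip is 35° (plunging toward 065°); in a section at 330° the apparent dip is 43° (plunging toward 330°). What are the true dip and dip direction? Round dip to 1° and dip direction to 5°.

Each apparent-dip line lies in the plane. As unit vectors (x east, y north, z up), v₁ plunges 35°→065° and v₂ plunges 43°→330°.
n = v₁ × v₂ = (0.127, 0.716, 0.597) (taken with n_z > 0).
Dip δ = arctan(|n_h|/n_z) = arctan(0.727/0.597) = 50.6°.
The horizontal component of n points toward azimuth atan2(n_x, n_y) = 10°, the dip direction.

true dip 51°, dip direction 010°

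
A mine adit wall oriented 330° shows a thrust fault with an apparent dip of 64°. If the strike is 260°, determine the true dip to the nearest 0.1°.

65.4°

The section is 70° from the strike.
tan δ = tan α / sin β = tan 64° / sin 70° = 2.0503 / 0.9397 = 2.1819
δ = arctan(2.1819) = 65.38°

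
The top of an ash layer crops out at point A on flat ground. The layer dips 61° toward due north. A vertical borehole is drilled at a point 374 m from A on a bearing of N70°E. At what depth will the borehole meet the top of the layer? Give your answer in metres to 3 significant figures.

231 m

The hole lies 70° from the dip direction, so the down-dip offset is 374 × cos 70° = 127.92 m.
Depth = down-dip offset × tan(dip) = 127.92 × tan 61° = 127.92 × 1.8040
Depth = 230.77 m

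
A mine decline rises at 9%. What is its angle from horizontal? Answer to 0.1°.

5.1°

tan θ = 9/100 = 0.0900
θ = arctan(0.0900) = 5.14°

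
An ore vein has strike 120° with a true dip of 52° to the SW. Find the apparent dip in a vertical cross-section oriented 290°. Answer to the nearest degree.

13°

The strike is 120° and the section trends 290°; the acute angle between them is β = 10°.
tan(apparent dip) = tan 52° · sin 10° = 0.2223
α = arctan(0.2223) = 12.53°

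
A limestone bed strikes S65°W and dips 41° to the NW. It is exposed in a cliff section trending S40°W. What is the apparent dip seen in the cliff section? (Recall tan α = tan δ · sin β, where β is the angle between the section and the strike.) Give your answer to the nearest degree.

The section lies 25° from the strike.
tan(apparent dip) = tan 41° · sin 25° = 0.3674
α = arctan(0.3674) = 20.17°

20°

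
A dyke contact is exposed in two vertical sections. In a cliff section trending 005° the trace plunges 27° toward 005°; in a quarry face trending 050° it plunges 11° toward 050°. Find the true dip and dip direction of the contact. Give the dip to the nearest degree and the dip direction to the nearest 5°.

Each apparent-dip line lies in the plane. As unit vectors (x east, y north, z up), v₁ plunges 27°→005° and v₂ plunges 11°→050°.
n = v₁ × v₂ = (-0.117, 0.327, 0.618) (taken with n_z > 0).
True dip = arccos(n_z / |n|) = arccos(0.8722) = 29.3°.
Dip direction = atan2(-0.117, 0.327) = 340° (azimuth of n's horizontal projection).

true dip 29°, dip direction 340°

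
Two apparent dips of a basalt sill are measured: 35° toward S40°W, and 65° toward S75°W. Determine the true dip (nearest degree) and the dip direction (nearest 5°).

The two traces are lines in the plane: v₁ = (sin 220°·cos 35°, cos 220°·cos 35°, −sin 35°), v₂ = (sin 255°·cos 65°, cos 255°·cos 65°, −sin 65°).
The plane normal is n = v₁ × v₂ ∝ (-0.506, 0.243, 0.199).
tan δ = √(n_x²+n_y²)/n_z = 0.561/0.199, so δ = 70.5°.
Dip direction = atan2(-0.506, 0.243) = 296° (azimuth of n's horizontal projection).

true dip 71°, dip direction 295°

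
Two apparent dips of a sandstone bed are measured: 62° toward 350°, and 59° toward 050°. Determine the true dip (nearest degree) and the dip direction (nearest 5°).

Each apparent-dip line lies in the plane. As unit vectors (x east, y north, z up), v₁ plunges 62°→350° and v₂ plunges 59°→050°.
The plane normal is n = v₁ × v₂ ∝ (0.104, 0.418, 0.209).
tan δ = √(n_x²+n_y²)/n_z = 0.431/0.209, so δ = 64.1°.
Dip direction = azimuth of (n_x, n_y) = atan2(0.104, 0.418) = 14°.

true dip 64°, dip direction 015°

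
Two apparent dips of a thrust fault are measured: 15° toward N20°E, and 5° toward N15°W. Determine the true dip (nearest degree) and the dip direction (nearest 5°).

true dip 19°, dip direction 060°

Each apparent-dip line lies in the plane. As unit vectors (x east, y north, z up), v₁ plunges 15°→N20°E and v₂ plunges 5°→N15°W.
Cross product v₁ × v₂ gives the pole to the plane: n ∝ (0.170, 0.096, 0.552).
True dip = arccos(n_z / |n|) = arccos(0.9429) = 19.5°.
Dip direction = atan2(0.170, 0.096) = 61° (azimuth of n's horizontal projection).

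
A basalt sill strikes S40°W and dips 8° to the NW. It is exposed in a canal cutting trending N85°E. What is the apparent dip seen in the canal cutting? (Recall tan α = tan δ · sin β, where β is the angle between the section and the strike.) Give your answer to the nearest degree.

The strike is S40°W and the section trends N85°E; the acute angle between them is β = 45°.
tan(apparent dip) = tan 8° · sin 45° = 0.0994
α = arctan(0.0994) = 5.68°

6°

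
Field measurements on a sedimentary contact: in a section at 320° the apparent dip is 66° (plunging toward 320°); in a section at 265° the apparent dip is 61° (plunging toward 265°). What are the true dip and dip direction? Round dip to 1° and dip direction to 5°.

The two traces are lines in the plane: v₁ = (sin 320°·cos 66°, cos 320°·cos 66°, −sin 66°), v₂ = (sin 265°·cos 61°, cos 265°·cos 61°, −sin 61°).
The plane normal is n = v₁ × v₂ ∝ (-0.311, 0.213, 0.162).
tan δ = √(n_x²+n_y²)/n_z = 0.377/0.162, so δ = 66.8°.
Dip direction = atan2(-0.311, 0.213) = 304° (azimuth of n's horizontal projection).

true dip 67°, dip direction 305°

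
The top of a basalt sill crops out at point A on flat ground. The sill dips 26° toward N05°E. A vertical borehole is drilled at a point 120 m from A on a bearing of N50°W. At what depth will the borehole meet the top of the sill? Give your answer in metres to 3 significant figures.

The hole lies 55° from the dip direction, so the down-dip offset is 120 × cos 55° = 68.83 m.
Depth = down-dip offset × tan(dip) = 68.83 × tan 26° = 68.83 × 0.4877
Depth = 33.57 m

33.6 m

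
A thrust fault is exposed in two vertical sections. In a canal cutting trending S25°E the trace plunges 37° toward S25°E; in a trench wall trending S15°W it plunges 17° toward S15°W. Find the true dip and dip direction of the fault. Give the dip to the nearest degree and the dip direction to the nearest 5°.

true dip 41°, dip direction 125°

Represent each trace as a vector plunging at its apparent dip toward its trend (east-north-up frame): v₁ = (0.338, -0.724, -0.602), v₂ = (-0.248, -0.924, -0.292).
The plane normal is n = v₁ × v₂ ∝ (0.344, -0.248, 0.491).
tan δ = √(n_x²+n_y²)/n_z = 0.424/0.491, so δ = 40.8°.
Dip direction = azimuth of (n_x, n_y) = atan2(0.344, -0.248) = 126°.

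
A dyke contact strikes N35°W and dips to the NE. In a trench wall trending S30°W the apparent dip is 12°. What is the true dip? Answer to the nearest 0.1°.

β = acute angle between strike N35°W and section S30°W = 65°.
tan δ = tan α / sin β = tan 12° / sin 65° = 0.2126 / 0.9063 = 0.2345
true dip = arctan 0.2345 = 13.20°

13.2°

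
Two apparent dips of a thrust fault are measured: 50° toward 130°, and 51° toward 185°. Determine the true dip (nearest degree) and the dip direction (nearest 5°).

Represent each trace as a vector plunging at its apparent dip toward its trend (east-north-up frame): v₁ = (0.492, -0.413, -0.766), v₂ = (-0.055, -0.627, -0.777).
n = v₁ × v₂ = (0.159, -0.425, 0.331) (taken with n_z > 0).
True dip = arccos(n_z / |n|) = arccos(0.5899) = 53.8°.
Dip direction = azimuth of (n_x, n_y) = atan2(0.159, -0.425) = 159°.

true dip 54°, dip direction 160°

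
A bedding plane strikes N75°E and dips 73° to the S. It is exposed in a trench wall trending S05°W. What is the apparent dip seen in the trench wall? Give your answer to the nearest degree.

The strike is N75°E and the section trends S05°W; the acute angle between them is β = 70°.
tan(apparent dip) = tan 73° · sin 70° = 3.0736
α = arctan(3.0736) = 71.98°

72°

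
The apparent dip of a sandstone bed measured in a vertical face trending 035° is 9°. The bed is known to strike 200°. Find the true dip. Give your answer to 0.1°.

31.5°

β = acute angle between strike 200° and section 035° = 15°.
tan(true dip) = tan 9° / sin 15° = 0.6120
δ = arctan(0.6120) = 31.46°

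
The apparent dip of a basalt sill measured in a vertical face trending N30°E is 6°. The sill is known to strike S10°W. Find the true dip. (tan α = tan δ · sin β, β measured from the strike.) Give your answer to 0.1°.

17.1°

β = acute angle between strike S10°W and section N30°E = 20°.
tan(true dip) = tan 6° / sin 20° = 0.3073
true dip = arctan 0.3073 = 17.08°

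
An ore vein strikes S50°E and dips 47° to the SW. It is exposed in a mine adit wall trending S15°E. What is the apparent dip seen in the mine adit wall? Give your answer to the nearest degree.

The strike is S50°E and the section trends S15°E; the acute angle between them is β = 35°.
tan α = tan 47° × sin 35° = 1.0724 × 0.5736 = 0.6151
α = arctan(0.6151) = 31.60°

32°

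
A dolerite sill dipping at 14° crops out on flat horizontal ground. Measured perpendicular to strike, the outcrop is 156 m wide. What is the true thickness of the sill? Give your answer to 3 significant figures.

True thickness t = w · sin(dip) = 156 × sin 14°
t = 156 × 0.2419 = 37.740 m

37.7 m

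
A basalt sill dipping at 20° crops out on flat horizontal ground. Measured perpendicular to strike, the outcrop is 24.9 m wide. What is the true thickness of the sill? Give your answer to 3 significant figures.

True thickness t = w · sin(dip) = 24.9 × sin 20°
t = 24.9 × 0.3420 = 8.516 m

8.52 m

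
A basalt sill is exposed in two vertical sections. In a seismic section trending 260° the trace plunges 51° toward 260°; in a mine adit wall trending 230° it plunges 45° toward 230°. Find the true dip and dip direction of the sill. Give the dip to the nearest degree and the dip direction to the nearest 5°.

Represent each trace as a vector plunging at its apparent dip toward its trend (east-north-up frame): v₁ = (-0.620, -0.109, -0.777), v₂ = (-0.542, -0.455, -0.707).
The plane normal is n = v₁ × v₂ ∝ (-0.276, -0.017, 0.222).
tan δ = √(n_x²+n_y²)/n_z = 0.276/0.222, so δ = 51.2°.
Dip direction = atan2(-0.276, -0.017) = 266° (azimuth of n's horizontal projection).

true dip 51°, dip direction 265°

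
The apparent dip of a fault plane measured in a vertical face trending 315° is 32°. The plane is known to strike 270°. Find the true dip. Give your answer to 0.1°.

41.5°

β = acute angle between strike 270° and section 315° = 45°.
tan(true dip) = tan 32° / sin 45° = 0.8837
true dip = arctan 0.8837 = 41.47°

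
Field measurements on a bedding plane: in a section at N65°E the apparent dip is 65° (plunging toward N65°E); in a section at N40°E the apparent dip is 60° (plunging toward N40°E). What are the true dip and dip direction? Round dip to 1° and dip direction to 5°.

The two traces are lines in the plane: v₁ = (sin 65°·cos 65°, cos 65°·cos 65°, −sin 65°), v₂ = (sin 40°·cos 60°, cos 40°·cos 60°, −sin 60°).
n = v₁ × v₂ = (0.192, 0.040, 0.089) (taken with n_z > 0).
Dip δ = arctan(|n_h|/n_z) = arctan(0.197/0.089) = 65.6°.
Dip direction = azimuth of (n_x, n_y) = atan2(0.192, 0.040) = 78°.

true dip 66°, dip direction 080°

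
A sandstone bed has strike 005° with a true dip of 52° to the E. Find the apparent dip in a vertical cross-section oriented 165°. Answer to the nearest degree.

24°

Angle between strike (005°) and section (165°): β = 20°.
tan(apparent dip) = tan 52° · sin 20° = 0.4378
apparent dip = arctan 0.4378 = 23.64°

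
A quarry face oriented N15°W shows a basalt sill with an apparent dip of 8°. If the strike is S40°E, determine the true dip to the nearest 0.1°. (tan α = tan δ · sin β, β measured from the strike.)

The section is 25° from the strike.
tan(true dip) = tan 8° / sin 25° = 0.3325
true dip = arctan 0.3325 = 18.39°

18.4°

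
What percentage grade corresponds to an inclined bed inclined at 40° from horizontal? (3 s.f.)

grade % = 100 × tan 40° = 100 × 0.8391

83.9%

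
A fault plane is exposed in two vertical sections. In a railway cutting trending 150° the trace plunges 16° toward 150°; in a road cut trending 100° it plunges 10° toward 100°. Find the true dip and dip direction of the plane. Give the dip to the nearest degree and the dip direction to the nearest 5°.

true dip 16°, dip direction 150°

Represent each trace as a vector plunging at its apparent dip toward its trend (east-north-up frame): v₁ = (0.481, -0.832, -0.276), v₂ = (0.970, -0.171, -0.174).
Cross product v₁ × v₂ gives the pole to the plane: n ∝ (0.097, -0.184, 0.725).
Dip δ = arctan(|n_h|/n_z) = arctan(0.208/0.725) = 16.0°.
Dip direction = azimuth of (n_x, n_y) = atan2(0.097, -0.184) = 152°.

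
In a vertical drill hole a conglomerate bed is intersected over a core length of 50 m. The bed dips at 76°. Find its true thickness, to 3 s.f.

True thickness t = h · cos(dip) = 50 × cos 76°
t = 50 × 0.2419 = 12.096 m

12.1 m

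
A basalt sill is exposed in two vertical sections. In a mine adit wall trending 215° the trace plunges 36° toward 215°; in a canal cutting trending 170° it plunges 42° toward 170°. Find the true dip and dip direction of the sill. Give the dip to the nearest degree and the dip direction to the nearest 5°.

true dip 42°, dip direction 180°

The two traces are lines in the plane: v₁ = (sin 215°·cos 36°, cos 215°·cos 36°, −sin 36°), v₂ = (sin 170°·cos 42°, cos 170°·cos 42°, −sin 42°).
n = v₁ × v₂ = (0.013, -0.386, 0.425) (taken with n_z > 0).
tan δ = √(n_x²+n_y²)/n_z = 0.387/0.425, so δ = 42.3°.
Dip direction = atan2(0.013, -0.386) = 178° (azimuth of n's horizontal projection).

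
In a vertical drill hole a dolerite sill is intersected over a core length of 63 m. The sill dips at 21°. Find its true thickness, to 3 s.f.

True thickness t = h · cos(dip) = 63 × cos 21°
t = 63 × 0.9336 = 58.816 m

58.8 m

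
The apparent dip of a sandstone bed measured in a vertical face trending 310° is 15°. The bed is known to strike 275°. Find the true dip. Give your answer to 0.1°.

25.0°

β = acute angle between strike 275° and section 310° = 35°.
tan δ = tan α / sin β = tan 15° / sin 35° = 0.2679 / 0.5736 = 0.4672
δ = arctan(0.4672) = 25.04°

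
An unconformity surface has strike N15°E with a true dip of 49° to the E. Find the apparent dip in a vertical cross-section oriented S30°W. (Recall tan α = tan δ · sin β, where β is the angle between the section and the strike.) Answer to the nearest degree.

The section lies 15° from the strike.
tan(apparent dip) = tan 49° · sin 15° = 0.2977
apparent dip = arctan 0.2977 = 16.58°

17°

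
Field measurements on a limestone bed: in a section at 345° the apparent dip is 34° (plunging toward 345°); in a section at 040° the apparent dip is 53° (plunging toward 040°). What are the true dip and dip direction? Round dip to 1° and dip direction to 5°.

true dip 53°, dip direction 045°

Each apparent-dip line lies in the plane. As unit vectors (x east, y north, z up), v₁ plunges 34°→345° and v₂ plunges 53°→040°.
n = v₁ × v₂ = (0.382, 0.388, 0.409) (taken with n_z > 0).
tan δ = √(n_x²+n_y²)/n_z = 0.544/0.409, so δ = 53.1°.
The horizontal component of n points toward azimuth atan2(n_x, n_y) = 45°, the dip direction.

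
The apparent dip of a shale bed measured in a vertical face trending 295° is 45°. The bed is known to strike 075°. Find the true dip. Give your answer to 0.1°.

β = acute angle between strike 075° and section 295° = 40°.
tan(true dip) = tan 45° / sin 40° = 1.5557
true dip = arctan 1.5557 = 57.27°

57.3°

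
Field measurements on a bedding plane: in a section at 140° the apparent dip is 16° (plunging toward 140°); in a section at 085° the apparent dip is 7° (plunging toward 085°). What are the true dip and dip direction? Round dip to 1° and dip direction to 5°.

The two traces are lines in the plane: v₁ = (sin 140°·cos 16°, cos 140°·cos 16°, −sin 16°), v₂ = (sin 85°·cos 7°, cos 85°·cos 7°, −sin 7°).
The plane normal is n = v₁ × v₂ ∝ (0.114, -0.197, 0.782).
Dip δ = arctan(|n_h|/n_z) = arctan(0.228/0.782) = 16.2°.
The horizontal component of n points toward azimuth atan2(n_x, n_y) = 150°, the dip direction.

true dip 16°, dip direction 150°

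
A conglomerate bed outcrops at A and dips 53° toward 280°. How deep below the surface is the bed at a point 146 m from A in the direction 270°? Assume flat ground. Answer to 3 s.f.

191 m

The hole lies 10° from the dip direction, so the down-dip offset is 146 × cos 10° = 143.78 m.
Depth = down-dip offset × tan(dip) = 143.78 × tan 53° = 143.78 × 1.3270
Depth = 190.81 m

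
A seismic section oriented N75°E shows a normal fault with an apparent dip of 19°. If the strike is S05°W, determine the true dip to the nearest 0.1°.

20.1°

β = acute angle between strike S05°W and section N75°E = 70°.
tan(true dip) = tan 19° / sin 70° = 0.3664
δ = arctan(0.3664) = 20.12°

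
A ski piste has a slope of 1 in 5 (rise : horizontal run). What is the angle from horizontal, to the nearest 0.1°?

tan θ = 1/5 = 0.2000
θ = arctan(0.2000) = 11.31°

11.3°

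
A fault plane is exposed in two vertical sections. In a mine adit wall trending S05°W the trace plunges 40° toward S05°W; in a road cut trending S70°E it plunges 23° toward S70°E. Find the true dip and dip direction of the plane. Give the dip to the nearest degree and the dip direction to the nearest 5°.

Each apparent-dip line lies in the plane. As unit vectors (x east, y north, z up), v₁ plunges 40°→S05°W and v₂ plunges 23°→S70°E.
n = v₁ × v₂ = (0.096, -0.582, 0.681) (taken with n_z > 0).
Dip δ = arctan(|n_h|/n_z) = arctan(0.590/0.681) = 40.9°.
Dip direction = azimuth of (n_x, n_y) = atan2(0.096, -0.582) = 171°.

true dip 41°, dip direction 170°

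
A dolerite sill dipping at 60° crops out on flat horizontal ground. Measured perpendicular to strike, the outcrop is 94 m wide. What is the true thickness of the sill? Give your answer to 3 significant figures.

81.4 m

True thickness t = w · sin(dip) = 94 × sin 60°
t = 94 × 0.8660 = 81.406 m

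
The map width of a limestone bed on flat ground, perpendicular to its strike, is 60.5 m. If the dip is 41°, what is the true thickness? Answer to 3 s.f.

39.7 m

True thickness t = w · sin(dip) = 60.5 × sin 41°
t = 60.5 × 0.6561 = 39.692 m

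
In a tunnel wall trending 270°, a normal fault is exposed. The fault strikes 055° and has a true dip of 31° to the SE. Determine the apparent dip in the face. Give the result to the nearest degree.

19°

Angle between strike (055°) and section (270°): β = 35°.
tan(apparent dip) = tan 31° · sin 35° = 0.3446
apparent dip = arctan 0.3446 = 19.02°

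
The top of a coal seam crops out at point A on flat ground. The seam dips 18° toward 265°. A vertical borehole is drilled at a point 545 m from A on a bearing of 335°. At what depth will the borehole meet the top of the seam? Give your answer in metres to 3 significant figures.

60.6 m

The hole lies 70° from the dip direction, so the down-dip offset is 545 × cos 70° = 186.40 m.
Depth = down-dip offset × tan(dip) = 186.40 × tan 18° = 186.40 × 0.3249
Depth = 60.57 m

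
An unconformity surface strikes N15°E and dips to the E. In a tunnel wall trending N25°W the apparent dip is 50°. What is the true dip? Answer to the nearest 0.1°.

61.7°

The section is 40° from the strike.
tan(true dip) = tan 50° / sin 40° = 1.8540
δ = arctan(1.8540) = 61.66°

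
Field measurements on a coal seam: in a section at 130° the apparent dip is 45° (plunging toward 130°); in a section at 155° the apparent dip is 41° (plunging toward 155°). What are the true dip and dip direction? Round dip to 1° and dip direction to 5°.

true dip 45°, dip direction 125°

Represent each trace as a vector plunging at its apparent dip toward its trend (east-north-up frame): v₁ = (0.542, -0.455, -0.707), v₂ = (0.319, -0.684, -0.656).
n = v₁ × v₂ = (0.185, -0.130, 0.226) (taken with n_z > 0).
tan δ = √(n_x²+n_y²)/n_z = 0.226/0.226, so δ = 45.1°.
Dip direction = atan2(0.185, -0.130) = 125° (azimuth of n's horizontal projection).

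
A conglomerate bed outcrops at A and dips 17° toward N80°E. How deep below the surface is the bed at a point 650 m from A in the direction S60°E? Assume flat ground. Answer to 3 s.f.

The hole lies 40° from the dip direction, so the down-dip offset is 650 × cos 40° = 497.93 m.
Depth = down-dip offset × tan(dip) = 497.93 × tan 17° = 497.93 × 0.3057
Depth = 152.23 m

152 m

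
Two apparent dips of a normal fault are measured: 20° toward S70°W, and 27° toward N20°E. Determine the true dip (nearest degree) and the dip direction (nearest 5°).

The two traces are lines in the plane: v₁ = (sin 250°·cos 20°, cos 250°·cos 20°, −sin 20°), v₂ = (sin 20°·cos 27°, cos 20°·cos 27°, −sin 27°).
The plane normal is n = v₁ × v₂ ∝ (-0.432, 0.505, 0.641).
tan δ = √(n_x²+n_y²)/n_z = 0.665/0.641, so δ = 46.0°.
The horizontal component of n points toward azimuth atan2(n_x, n_y) = 319°, the dip direction.

true dip 46°, dip direction 320°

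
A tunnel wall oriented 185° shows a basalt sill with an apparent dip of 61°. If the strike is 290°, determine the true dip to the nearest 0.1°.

61.8°

β = acute angle between strike 290° and section 185° = 75°.
tan δ = tan α / sin β = tan 61° / sin 75° = 1.8040 / 0.9659 = 1.8677
δ = arctan(1.8677) = 61.83°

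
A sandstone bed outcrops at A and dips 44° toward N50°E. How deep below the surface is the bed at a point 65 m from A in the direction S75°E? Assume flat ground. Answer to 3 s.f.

36.0 m

The hole lies 55° from the dip direction, so the down-dip offset is 65 × cos 55° = 37.28 m.
Depth = down-dip offset × tan(dip) = 37.28 × tan 44° = 37.28 × 0.9657
Depth = 36.00 m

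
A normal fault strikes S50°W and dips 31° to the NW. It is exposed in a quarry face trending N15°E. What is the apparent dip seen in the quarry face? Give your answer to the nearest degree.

19°

Angle between strike (S50°W) and section (N15°E): β = 35°.
tan(apparent dip) = tan 31° · sin 35° = 0.3446
apparent dip = arctan 0.3446 = 19.02°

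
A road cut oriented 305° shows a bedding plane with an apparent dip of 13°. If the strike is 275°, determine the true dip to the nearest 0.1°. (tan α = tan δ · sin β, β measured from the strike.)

β = acute angle between strike 275° and section 305° = 30°.
tan δ = tan α / sin β = tan 13° / sin 30° = 0.2309 / 0.5000 = 0.4617
true dip = arctan 0.4617 = 24.78°

24.8°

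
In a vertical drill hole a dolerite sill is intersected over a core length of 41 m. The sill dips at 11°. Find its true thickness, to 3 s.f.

True thickness t = h · cos(dip) = 41 × cos 11°
t = 41 × 0.9816 = 40.247 m

40.2 m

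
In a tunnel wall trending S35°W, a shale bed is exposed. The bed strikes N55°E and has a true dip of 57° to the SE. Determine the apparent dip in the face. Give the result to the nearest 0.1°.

Angle between strike (N55°E) and section (S35°W): β = 20°.
tan α = tan 57° × sin 20° = 1.5399 × 0.3420 = 0.5267
apparent dip = arctan 0.5267 = 27.77°

27.8°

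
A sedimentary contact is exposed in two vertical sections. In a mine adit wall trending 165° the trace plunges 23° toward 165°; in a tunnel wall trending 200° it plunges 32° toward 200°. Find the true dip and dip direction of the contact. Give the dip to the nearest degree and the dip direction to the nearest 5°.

The two traces are lines in the plane: v₁ = (sin 165°·cos 23°, cos 165°·cos 23°, −sin 23°), v₂ = (sin 200°·cos 32°, cos 200°·cos 32°, −sin 32°).
Cross product v₁ × v₂ gives the pole to the plane: n ∝ (-0.160, -0.240, 0.448).
tan δ = √(n_x²+n_y²)/n_z = 0.288/0.448, so δ = 32.7°.
Dip direction = azimuth of (n_x, n_y) = atan2(-0.160, -0.240) = 214°.

true dip 33°, dip direction 215°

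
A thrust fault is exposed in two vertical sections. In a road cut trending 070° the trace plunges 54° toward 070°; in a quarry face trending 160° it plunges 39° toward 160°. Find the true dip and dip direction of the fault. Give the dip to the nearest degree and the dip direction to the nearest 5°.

true dip 58°, dip direction 100°

Represent each trace as a vector plunging at its apparent dip toward its trend (east-north-up frame): v₁ = (0.552, 0.201, -0.809), v₂ = (0.266, -0.730, -0.629).
n = v₁ × v₂ = (0.717, -0.133, 0.457) (taken with n_z > 0).
Dip δ = arctan(|n_h|/n_z) = arctan(0.729/0.457) = 57.9°.
The horizontal component of n points toward azimuth atan2(n_x, n_y) = 100°, the dip direction.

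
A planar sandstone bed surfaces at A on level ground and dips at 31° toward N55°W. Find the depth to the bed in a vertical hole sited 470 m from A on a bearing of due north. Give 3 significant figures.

162 m

The hole lies 55° from the dip direction, so the down-dip offset is 470 × cos 55° = 269.58 m.
Depth = down-dip offset × tan(dip) = 269.58 × tan 31° = 269.58 × 0.6009
Depth = 161.98 m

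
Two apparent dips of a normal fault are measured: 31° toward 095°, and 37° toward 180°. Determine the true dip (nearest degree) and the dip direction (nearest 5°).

true dip 43°, dip direction 145°

Each apparent-dip line lies in the plane. As unit vectors (x east, y north, z up), v₁ plunges 31°→095° and v₂ plunges 37°→180°.
Cross product v₁ × v₂ gives the pole to the plane: n ∝ (0.366, -0.514, 0.682).
Dip δ = arctan(|n_h|/n_z) = arctan(0.631/0.682) = 42.8°.
The horizontal component of n points toward azimuth atan2(n_x, n_y) = 145°, the dip direction.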